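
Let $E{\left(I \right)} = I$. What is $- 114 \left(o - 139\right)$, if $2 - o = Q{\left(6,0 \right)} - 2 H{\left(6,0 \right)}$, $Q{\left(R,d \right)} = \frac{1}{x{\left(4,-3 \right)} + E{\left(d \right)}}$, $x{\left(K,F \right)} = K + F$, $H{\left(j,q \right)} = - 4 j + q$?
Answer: $21204$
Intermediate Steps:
$H{\left(j,q \right)} = q - 4 j$
$x{\left(K,F \right)} = F + K$
$Q{\left(R,d \right)} = \frac{1}{1 + d}$ ($Q{\left(R,d \right)} = \frac{1}{\left(-3 + 4\right) + d} = \frac{1}{1 + d}$)
$o = -47$ ($o = 2 - \left(\frac{1}{1 + 0} - 2 \left(0 - 24\right)\right) = 2 - \left(1^{-1} - 2 \left(0 - 24\right)\right) = 2 - \left(1 - -48\right) = 2 - \left(1 + 48\right) = 2 - 49 = -47$)
$- 114 \left(o - 139\right) = - 114 \left(-47 - 139\right) = \left(-114\right) \left(-186\right) = 21204$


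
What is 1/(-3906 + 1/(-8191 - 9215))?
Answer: -17406/67987837 ≈ -0.00025602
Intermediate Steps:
1/(-3906 + 1/(-8191 - 9215)) = 1/(-3906 + 1/(-17406)) = 1/(-3906 - 1/17406) = 1/(-67987837/17406) = -17406/67987837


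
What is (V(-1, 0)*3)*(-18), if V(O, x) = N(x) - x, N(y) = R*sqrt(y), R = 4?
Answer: 0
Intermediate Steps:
N(y) = 4*sqrt(y)
V(O, x) = -x + 4*sqrt(x) (V(O, x) = 4*sqrt(x) - x = -x + 4*sqrt(x))
(V(-1, 0)*3)*(-18) = ((-1*0 + 4*sqrt(0))*3)*(-18) = ((0 + 4*0)*3)*(-18) = ((0 + 0)*3)*(-18) = (0*3)*(-18) = 0*(-18) = 0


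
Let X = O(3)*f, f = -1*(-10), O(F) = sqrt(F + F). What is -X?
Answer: -10*sqrt(6) ≈ -24.495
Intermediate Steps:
O(F) = sqrt(2)*sqrt(F) (O(F) = sqrt(2*F) = sqrt(2)*sqrt(F))
f = 10
X = 10*sqrt(6) (X = (sqrt(2)*sqrt(3))*10 = sqrt(6)*10 = 10*sqrt(6) ≈ 24.495)
-X = -10*sqrt(6)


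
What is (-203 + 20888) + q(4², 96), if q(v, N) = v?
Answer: 20701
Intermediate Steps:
(-203 + 20888) + q(4², 96) = (-203 + 20888) + 4² = 20685 + 16 = 20701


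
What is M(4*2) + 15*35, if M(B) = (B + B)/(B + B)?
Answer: 526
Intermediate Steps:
M(B) = 1 (M(B) = (2*B)/((2*B)) = (2*B)*(1/(2*B)) = 1)
M(4*2) + 15*35 = 1 + 15*35 = 1 + 525 = 526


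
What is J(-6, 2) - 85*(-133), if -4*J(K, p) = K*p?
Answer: 11308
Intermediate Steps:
J(K, p) = -K*p/4
J(-6, 2) - 85*(-133) = -¼*(-6)*2 - 85*(-133) = 3 + 11305 = 11308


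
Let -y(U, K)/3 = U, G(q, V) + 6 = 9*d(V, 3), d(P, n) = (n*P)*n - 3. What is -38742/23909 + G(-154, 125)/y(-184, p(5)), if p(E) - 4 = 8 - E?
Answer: 18325337/1099814 ≈ 16.662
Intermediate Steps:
p(E) = 12 - E (p(E) = 4 + (8 - E) = 12 - E)
d(P, n) = -3 + P*n² (d(P, n) = (P*n)*n - 3 = P*n² - 3 = -3 + P*n²)
G(q, V) = -33 + 81*V (G(q, V) = -6 + 9*(-3 + V*3²) = -6 + 9*(-3 + V*9) = -6 + 9*(-3 + 9*V) = -6 + (-27 + 81*V) = -33 + 81*V)
y(U, K) = -3*U
-38742/23909 + G(-154, 125)/y(-184, p(5)) = -38742/23909 + (-33 + 81*125)/((-3*(-184))) = -38742*1/23909 + (-33 + 10125)/552 = -38742/23909 + 10092*(1/552) = -38742/23909 + 841/46 = 18325337/1099814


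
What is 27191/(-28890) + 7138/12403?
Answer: -131033153/358322670 ≈ -0.36568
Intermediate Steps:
27191/(-28890) + 7138/12403 = 27191*(-1/28890) + 7138*(1/12403) = -27191/28890 + 7138/12403 = -131033153/358322670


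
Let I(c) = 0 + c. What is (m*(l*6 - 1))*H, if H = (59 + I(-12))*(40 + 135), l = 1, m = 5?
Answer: 205625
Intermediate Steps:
I(c) = c
H = 8225 (H = (59 - 12)*(40 + 135) = 47*175 = 8225)
(m*(l*6 - 1))*H = (5*(1*6 - 1))*8225 = (5*(6 - 1))*8225 = (5*5)*8225 = 25*8225 = 205625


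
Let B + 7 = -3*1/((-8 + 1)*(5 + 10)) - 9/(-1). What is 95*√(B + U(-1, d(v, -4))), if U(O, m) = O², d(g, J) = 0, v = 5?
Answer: 19*√3710/7 ≈ 165.33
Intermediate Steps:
B = 71/35 (B = -7 + (-3*1/((-8 + 1)*(5 + 10)) - 9/(-1)) = -7 + (-3/((-7*15)) - 9*(-1)) = -7 + (-3/(-105) + 9) = -7 + (-3*(-1/105) + 9) = -7 + (1/35 + 9) = -7 + 316/35 = 71/35 ≈ 2.0286)
95*√(B + U(-1, d(v, -4))) = 95*√(71/35 + (-1)²) = 95*√(71/35 + 1) = 95*√(106/35) = 95*(√3710/35) = 19*√3710/7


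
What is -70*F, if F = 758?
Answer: -53060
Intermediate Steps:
-70*F = -70*758 = -53060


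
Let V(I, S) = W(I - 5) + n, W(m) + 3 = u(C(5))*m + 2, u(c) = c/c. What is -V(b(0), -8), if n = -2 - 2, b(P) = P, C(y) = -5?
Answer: 10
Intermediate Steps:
u(c) = 1
W(m) = -1 + m (W(m) = -3 + (1*m + 2) = -3 + (m + 2) = -3 + (2 + m) = -1 + m)
n = -4
V(I, S) = -10 + I (V(I, S) = (-1 + (I - 5)) - 4 = (-1 + (-5 + I)) - 4 = (-6 + I) - 4 = -10 + I)
-V(b(0), -8) = -(-10 + 0) = -1*(-10) = 10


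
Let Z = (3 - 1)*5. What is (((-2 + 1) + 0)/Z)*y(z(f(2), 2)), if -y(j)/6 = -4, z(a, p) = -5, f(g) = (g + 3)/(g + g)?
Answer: -12/5 ≈ -2.4000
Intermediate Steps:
f(g) = (3 + g)/(2*g) (f(g) = (3 + g)/((2*g)) = (3 + g)*(1/(2*g)) = (3 + g)/(2*g))
y(j) = 24 (y(j) = -6*(-4) = 24)
Z = 10 (Z = 2*5 = 10)
(((-2 + 1) + 0)/Z)*y(z(f(2), 2)) = (((-2 + 1) + 0)/10)*24 = ((-1 + 0)*(⅒))*24 = -1*⅒*24 = -⅒*24 = -12/5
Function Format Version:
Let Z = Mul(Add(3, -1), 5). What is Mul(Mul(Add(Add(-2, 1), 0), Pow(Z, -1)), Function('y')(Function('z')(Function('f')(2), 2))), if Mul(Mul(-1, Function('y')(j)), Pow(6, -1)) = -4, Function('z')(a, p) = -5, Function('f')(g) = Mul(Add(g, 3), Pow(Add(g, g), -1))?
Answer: Rational(-12, 5) ≈ -2.4000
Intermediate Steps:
Function('f')(g) = Mul(Rational(1, 2), Pow(g, -1), Add(3, g)) (Function('f')(g) = Mul(Add(3, g), Pow(Mul(2, g), -1)) = Mul(Add(3, g), Mul(Rational(1, 2), Pow(g, -1))) = Mul(Rational(1, 2), Pow(g, -1), Add(3, g)))
Function('y')(j) = 24 (Function('y')(j) = Mul(-6, -4) = 24)
Z = 10 (Z = Mul(2, 5) = 10)
Mul(Mul(Add(Add(-2, 1), 0), Pow(Z, -1)), Function('y')(Function('z')(Function('f')(2), 2))) = Mul(Mul(Add(Add(-2, 1), 0), Pow(10, -1)), 24) = Mul(Mul(Add(-1, 0), Rational(1, 10)), 24) = Mul(Mul(-1, Rational(1, 10)), 24) = Mul(Rational(-1, 10), 24) = Rational(-12, 5)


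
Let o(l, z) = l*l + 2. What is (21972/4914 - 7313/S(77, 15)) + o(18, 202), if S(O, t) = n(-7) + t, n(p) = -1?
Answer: -314309/1638 ≈ -191.89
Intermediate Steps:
o(l, z) = 2 + l**2 (o(l, z) = l**2 + 2 = 2 + l**2)
S(O, t) = -1 + t
(21972/4914 - 7313/S(77, 15)) + o(18, 202) = (21972/4914 - 7313/(-1 + 15)) + (2 + 18**2) = (21972*(1/4914) - 7313/14) + (2 + 324) = (3662/819 - 7313*1/14) + 326 = (3662/819 - 7313/14) + 326 = -848297/1638 + 326 = -314309/1638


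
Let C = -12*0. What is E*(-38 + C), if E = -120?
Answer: 4560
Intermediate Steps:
C = 0
E*(-38 + C) = -120*(-38 + 0) = -120*(-38) = 4560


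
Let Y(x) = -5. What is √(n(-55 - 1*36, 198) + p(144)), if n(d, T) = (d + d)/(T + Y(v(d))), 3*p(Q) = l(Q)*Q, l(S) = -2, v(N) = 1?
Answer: I*√3611030/193 ≈ 9.846*I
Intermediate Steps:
p(Q) = -2*Q/3 (p(Q) = (-2*Q)/3 = -2*Q/3)
n(d, T) = 2*d/(-5 + T) (n(d, T) = (d + d)/(T - 5) = (2*d)/(-5 + T) = 2*d/(-5 + T))
√(n(-55 - 1*36, 198) + p(144)) = √(2*(-55 - 1*36)/(-5 + 198) - ⅔*144) = √(2*(-55 - 36)/193 - 96) = √(2*(-91)*(1/193) - 96) = √(-182/193 - 96) = √(-18710/193) = I*√3611030/193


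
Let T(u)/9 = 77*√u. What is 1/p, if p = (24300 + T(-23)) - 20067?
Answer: 1411/9654672 - 77*I*√23/3218224 ≈ 0.00014615 - 0.00011475*I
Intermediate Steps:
T(u) = 693*√u (T(u) = 9*(77*√u) = 693*√u)
p = 4233 + 693*I*√23 (p = (24300 + 693*√(-23)) - 20067 = (24300 + 693*(I*√23)) - 20067 = (24300 + 693*I*√23) - 20067 = 4233 + 693*I*√23 ≈ 4233.0 + 3323.5*I)
1/p = 1/(4233 + 693*I*√23)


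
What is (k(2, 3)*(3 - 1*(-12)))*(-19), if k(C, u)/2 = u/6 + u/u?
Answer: -855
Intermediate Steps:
k(C, u) = 2 + u/3 (k(C, u) = 2*(u/6 + u/u) = 2*(u*(1/6) + 1) = 2*(u/6 + 1) = 2*(1 + u/6) = 2 + u/3)
(k(2, 3)*(3 - 1*(-12)))*(-19) = ((2 + (1/3)*3)*(3 - 1*(-12)))*(-19) = ((2 + 1)*(3 + 12))*(-19) = (3*15)*(-19) = 45*(-19) = -855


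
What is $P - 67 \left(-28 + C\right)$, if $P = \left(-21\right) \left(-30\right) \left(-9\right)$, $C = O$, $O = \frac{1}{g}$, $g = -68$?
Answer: $- \frac{257925}{68} \approx -3793.0$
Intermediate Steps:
$O = - \frac{1}{68}$ ($O = \frac{1}{-68} = - \frac{1}{68} \approx -0.014706$)
$C = - \frac{1}{68} \approx -0.014706$
$P = -5670$ ($P = 630 \left(-9\right) = -5670$)
$P - 67 \left(-28 + C\right) = -5670 - 67 \left(-28 - \frac{1}{68}\right) = -5670 - 67 \left(- \frac{1905}{68}\right) = -5670 - - \frac{127635}{68} = -5670 + \frac{127635}{68} = - \frac{257925}{68}$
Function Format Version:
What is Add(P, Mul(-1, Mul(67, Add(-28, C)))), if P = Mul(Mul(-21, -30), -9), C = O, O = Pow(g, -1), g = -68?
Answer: Rational(-257925, 68) ≈ -3793.0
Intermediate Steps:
O = Rational(-1, 68) (O = Pow(-68, -1) = Rational(-1, 68) ≈ -0.014706)
C = Rational(-1, 68) ≈ -0.014706
P = -5670 (P = Mul(630, -9) = -5670)
Add(P, Mul(-1, Mul(67, Add(-28, C)))) = Add(-5670, Mul(-1, Mul(67, Add(-28, Rational(-1, 68))))) = Add(-5670, Mul(-1, Mul(67, Rational(-1905, 68)))) = Add(-5670, Mul(-1, Rational(-127635, 68))) = Add(-5670, Rational(127635, 68)) = Rational(-257925, 68)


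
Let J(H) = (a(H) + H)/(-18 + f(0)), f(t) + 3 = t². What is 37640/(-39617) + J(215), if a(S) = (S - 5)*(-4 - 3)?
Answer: 48928895/831957 ≈ 58.812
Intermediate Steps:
f(t) = -3 + t²
a(S) = 35 - 7*S (a(S) = (-5 + S)*(-7) = 35 - 7*S)
J(H) = -5/3 + 2*H/7 (J(H) = ((35 - 7*H) + H)/(-18 + (-3 + 0²)) = (35 - 6*H)/(-18 + (-3 + 0)) = (35 - 6*H)/(-18 - 3) = (35 - 6*H)/(-21) = (35 - 6*H)*(-1/21) = -5/3 + 2*H/7)
37640/(-39617) + J(215) = 37640/(-39617) + (-5/3 + (2/7)*215) = 37640*(-1/39617) + (-5/3 + 430/7) = -37640/39617 + 1255/21 = 48928895/831957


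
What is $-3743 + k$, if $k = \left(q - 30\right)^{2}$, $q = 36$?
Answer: $-3707$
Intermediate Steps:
$k = 36$ ($k = \left(36 - 30\right)^{2} = 6^{2} = 36$)
$-3743 + k = -3743 + 36 = -3707$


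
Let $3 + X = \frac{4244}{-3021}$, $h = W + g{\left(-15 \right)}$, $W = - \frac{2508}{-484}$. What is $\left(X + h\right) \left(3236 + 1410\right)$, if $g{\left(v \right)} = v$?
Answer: $- \frac{2195908670}{33231} \approx -66080.0$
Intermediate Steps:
$W = \frac{57}{11}$ ($W = \left(-2508\right) \left(- \frac{1}{484}\right) = \frac{57}{11} \approx 5.1818$)
$h = - \frac{108}{11}$ ($h = \frac{57}{11} - 15 = - \frac{108}{11} \approx -9.8182$)
$X = - \frac{13307}{3021}$ ($X = -3 + \frac{4244}{-3021} = -3 + 4244 \left(- \frac{1}{3021}\right) = -3 - \frac{4244}{3021} = - \frac{13307}{3021} \approx -4.4048$)
$\left(X + h\right) \left(3236 + 1410\right) = \left(- \frac{13307}{3021} - \frac{108}{11}\right) \left(3236 + 1410\right) = \left(- \frac{472645}{33231}\right) 4646 = - \frac{2195908670}{33231}$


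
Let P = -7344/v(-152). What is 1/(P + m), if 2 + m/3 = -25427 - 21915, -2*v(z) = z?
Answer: -19/2700444 ≈ -7.0359e-6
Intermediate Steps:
v(z) = -z/2
m = -142032 (m = -6 + 3*(-25427 - 21915) = -6 + 3*(-47342) = -6 - 142026 = -142032)
P = -1836/19 (P = -7344/((-½*(-152))) = -7344/76 = -7344*1/76 = -1836/19 ≈ -96.632)
1/(P + m) = 1/(-1836/19 - 142032) = 1/(-2700444/19) = -19/2700444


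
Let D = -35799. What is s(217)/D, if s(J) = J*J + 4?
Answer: -47093/35799 ≈ -1.3155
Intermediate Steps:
s(J) = 4 + J² (s(J) = J² + 4 = 4 + J²)
s(217)/D = (4 + 217²)/(-35799) = (4 + 47089)*(-1/35799) = 47093*(-1/35799) = -47093/35799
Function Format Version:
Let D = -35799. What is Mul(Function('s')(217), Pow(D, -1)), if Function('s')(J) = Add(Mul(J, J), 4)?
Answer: Rational(-47093, 35799) ≈ -1.3155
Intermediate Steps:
Function('s')(J) = Add(4, Pow(J, 2)) (Function('s')(J) = Add(Pow(J, 2), 4) = Add(4, Pow(J, 2)))
Mul(Function('s')(217), Pow(D, -1)) = Mul(Add(4, Pow(217, 2)), Pow(-35799, -1)) = Mul(Add(4, 47089), Rational(-1, 35799)) = Mul(47093, Rational(-1, 35799)) = Rational(-47093, 35799)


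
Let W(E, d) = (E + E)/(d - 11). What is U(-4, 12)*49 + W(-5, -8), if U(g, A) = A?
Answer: 11182/19 ≈ 588.53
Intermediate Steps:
W(E, d) = 2*E/(-11 + d) (W(E, d) = (2*E)/(-11 + d) = 2*E/(-11 + d))
U(-4, 12)*49 + W(-5, -8) = 12*49 + 2*(-5)/(-11 - 8) = 588 + 2*(-5)/(-19) = 588 + 2*(-5)*(-1/19) = 588 + 10/19 = 11182/19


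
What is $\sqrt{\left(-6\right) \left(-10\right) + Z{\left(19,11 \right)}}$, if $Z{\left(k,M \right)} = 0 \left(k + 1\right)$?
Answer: $2 \sqrt{15} \approx 7.746$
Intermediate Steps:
$Z{\left(k,M \right)} = 0$ ($Z{\left(k,M \right)} = 0 \left(1 + k\right) = 0$)
$\sqrt{\left(-6\right) \left(-10\right) + Z{\left(19,11 \right)}} = \sqrt{\left(-6\right) \left(-10\right) + 0} = \sqrt{60 + 0} = \sqrt{60} = 2 \sqrt{15}$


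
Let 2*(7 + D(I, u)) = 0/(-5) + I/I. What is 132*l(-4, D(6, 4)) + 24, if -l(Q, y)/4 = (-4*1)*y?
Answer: -13704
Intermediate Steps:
D(I, u) = -13/2 (D(I, u) = -7 + (0/(-5) + I/I)/2 = -7 + (0*(-⅕) + 1)/2 = -7 + (0 + 1)/2 = -7 + (½)*1 = -7 + ½ = -13/2)
l(Q, y) = 16*y (l(Q, y) = -4*(-4*1)*y = -(-16)*y = 16*y)
132*l(-4, D(6, 4)) + 24 = 132*(16*(-13/2)) + 24 = 132*(-104) + 24 = -13728 + 24 = -13704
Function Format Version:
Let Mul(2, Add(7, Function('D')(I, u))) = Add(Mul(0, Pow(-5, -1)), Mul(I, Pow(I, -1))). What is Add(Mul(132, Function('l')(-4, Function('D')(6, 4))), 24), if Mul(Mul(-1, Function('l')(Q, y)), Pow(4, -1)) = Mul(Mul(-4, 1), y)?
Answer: -13704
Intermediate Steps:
Function('D')(I, u) = Rational(-13, 2) (Function('D')(I, u) = Add(-7, Mul(Rational(1, 2), Add(Mul(0, Pow(-5, -1)), Mul(I, Pow(I, -1))))) = Add(-7, Mul(Rational(1, 2), Add(Mul(0, Rational(-1, 5)), 1))) = Add(-7, Mul(Rational(1, 2), Add(0, 1))) = Add(-7, Mul(Rational(1, 2), 1)) = Add(-7, Rational(1, 2)) = Rational(-13, 2))
Function('l')(Q, y) = Mul(16, y) (Function('l')(Q, y) = Mul(-4, Mul(Mul(-4, 1), y)) = Mul(-4, Mul(-4, y)) = Mul(16, y))
Add(Mul(132, Function('l')(-4, Function('D')(6, 4))), 24) = Add(Mul(132, Mul(16, Rational(-13, 2))), 24) = Add(Mul(132, -104), 24) = Add(-13728, 24) = -13704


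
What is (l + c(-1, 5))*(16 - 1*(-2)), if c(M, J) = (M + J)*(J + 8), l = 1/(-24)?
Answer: 3741/4 ≈ 935.25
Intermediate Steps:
l = -1/24 ≈ -0.041667
c(M, J) = (8 + J)*(J + M) (c(M, J) = (J + M)*(8 + J) = (8 + J)*(J + M))
(l + c(-1, 5))*(16 - 1*(-2)) = (-1/24 + (5² + 8*5 + 8*(-1) + 5*(-1)))*(16 - 1*(-2)) = (-1/24 + (25 + 40 - 8 - 5))*(16 + 2) = (-1/24 + 52)*18 = (1247/24)*18 = 3741/4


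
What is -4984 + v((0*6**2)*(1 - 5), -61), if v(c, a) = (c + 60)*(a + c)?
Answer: -8644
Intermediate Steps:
v(c, a) = (60 + c)*(a + c)
-4984 + v((0*6**2)*(1 - 5), -61) = -4984 + (((0*6**2)*(1 - 5))**2 + 60*(-61) + 60*((0*6**2)*(1 - 5)) - 61*0*6**2*(1 - 5)) = -4984 + (((0*36)*(-4))**2 - 3660 + 60*((0*36)*(-4)) - 61*0*36*(-4)) = -4984 + ((0*(-4))**2 - 3660 + 60*(0*(-4)) - 0*(-4)) = -4984 + (0**2 - 3660 + 60*0 - 61*0) = -4984 + (0 - 3660 + 0 + 0) = -4984 - 3660 = -8644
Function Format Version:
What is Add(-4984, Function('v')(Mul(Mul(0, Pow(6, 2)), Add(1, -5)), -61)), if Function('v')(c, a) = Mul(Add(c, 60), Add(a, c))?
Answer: -8644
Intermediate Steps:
Function('v')(c, a) = Mul(Add(60, c), Add(a, c))
Add(-4984, Function('v')(Mul(Mul(0, Pow(6, 2)), Add(1, -5)), -61)) = Add(-4984, Add(Pow(Mul(Mul(0, Pow(6, 2)), Add(1, -5)), 2), Mul(60, -61), Mul(60, Mul(Mul(0, Pow(6, 2)), Add(1, -5))), Mul(-61, Mul(Mul(0, Pow(6, 2)), Add(1, -5))))) = Add(-4984, Add(Pow(Mul(Mul(0, 36), -4), 2), -3660, Mul(60, Mul(Mul(0, 36), -4)), Mul(-61, Mul(Mul(0, 36), -4)))) = Add(-4984, Add(Pow(Mul(0, -4), 2), -3660, Mul(60, Mul(0, -4)), Mul(-61, Mul(0, -4)))) = Add(-4984, Add(Pow(0, 2), -3660, Mul(60, 0), Mul(-61, 0))) = Add(-4984, Add(0, -3660, 0, 0)) = Add(-4984, -3660) = -8644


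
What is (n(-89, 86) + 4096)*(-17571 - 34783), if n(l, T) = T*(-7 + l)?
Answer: 217792640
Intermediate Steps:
(n(-89, 86) + 4096)*(-17571 - 34783) = (86*(-7 - 89) + 4096)*(-17571 - 34783) = (86*(-96) + 4096)*(-52354) = (-8256 + 4096)*(-52354) = -4160*(-52354) = 217792640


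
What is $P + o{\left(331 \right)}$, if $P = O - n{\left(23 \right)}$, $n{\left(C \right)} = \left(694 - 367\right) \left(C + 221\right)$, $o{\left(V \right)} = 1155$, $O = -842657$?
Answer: $-921290$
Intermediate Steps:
$n{\left(C \right)} = 72267 + 327 C$ ($n{\left(C \right)} = 327 \left(221 + C\right) = 72267 + 327 C$)
$P = -922445$ ($P = -842657 - \left(72267 + 327 \cdot 23\right) = -842657 - \left(72267 + 7521\right) = -842657 - 79788 = -922445$)
$P + o{\left(331 \right)} = -922445 + 1155 = -921290$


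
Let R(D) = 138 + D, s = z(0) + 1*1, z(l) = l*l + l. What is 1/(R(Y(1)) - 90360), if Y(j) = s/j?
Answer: -1/90221 ≈ -1.1084e-5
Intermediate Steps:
z(l) = l + l² (z(l) = l² + l = l + l²)
s = 1 (s = 0*(1 + 0) + 1*1 = 0*1 + 1 = 0 + 1 = 1)
Y(j) = 1/j
1/(R(Y(1)) - 90360) = 1/((138 + 1/1) - 90360) = 1/((138 + 1) - 90360) = 1/(139 - 90360) = 1/(-90221) = -1/90221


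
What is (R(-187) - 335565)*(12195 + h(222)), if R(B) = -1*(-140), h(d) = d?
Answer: -4164972225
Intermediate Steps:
R(B) = 140
(R(-187) - 335565)*(12195 + h(222)) = (140 - 335565)*(12195 + 222) = -335425*12417 = -4164972225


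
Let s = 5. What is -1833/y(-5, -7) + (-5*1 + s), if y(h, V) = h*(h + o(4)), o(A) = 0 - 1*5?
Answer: -1833/50 ≈ -36.660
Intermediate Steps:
o(A) = -5 (o(A) = 0 - 5 = -5)
y(h, V) = h*(-5 + h) (y(h, V) = h*(h - 5) = h*(-5 + h))
-1833/y(-5, -7) + (-5*1 + s) = -1833/((-5*(-5 - 5))) + (-5*1 + 5) = -1833/((-5*(-10))) + (-5 + 5) = -1833/50 + 0 = -1833/50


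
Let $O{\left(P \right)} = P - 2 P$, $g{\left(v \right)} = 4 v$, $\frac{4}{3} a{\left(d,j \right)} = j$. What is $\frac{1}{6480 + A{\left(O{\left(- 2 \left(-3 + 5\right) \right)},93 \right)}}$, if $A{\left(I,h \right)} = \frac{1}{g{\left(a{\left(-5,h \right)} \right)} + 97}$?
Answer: $\frac{376}{2436481} \approx 0.00015432$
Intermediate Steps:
$a{\left(d,j \right)} = \frac{3 j}{4}$
$O{\left(P \right)} = - P$ ($O{\left(P \right)} = P - 2 P = - P$)
$A{\left(I,h \right)} = \frac{1}{97 + 3 h}$ ($A{\left(I,h \right)} = \frac{1}{4 \frac{3 h}{4} + 97} = \frac{1}{3 h + 97} = \frac{1}{97 + 3 h}$)
$\frac{1}{6480 + A{\left(O{\left(- 2 \left(-3 + 5\right) \right)},93 \right)}} = \frac{1}{6480 + \frac{1}{97 + 3 \cdot 93}} = \frac{1}{6480 + \frac{1}{97 + 279}} = \frac{1}{6480 + \frac{1}{376}} = \frac{1}{\frac{2436481}{376}} = \frac{376}{2436481}$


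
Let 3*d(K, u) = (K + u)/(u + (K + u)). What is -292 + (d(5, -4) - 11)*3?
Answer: -976/3 ≈ -325.33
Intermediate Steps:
d(K, u) = (K + u)/(3*(K + 2*u)) (d(K, u) = ((K + u)/(u + (K + u)))/3 = ((K + u)/(K + 2*u))/3 = (K + u)/(3*(K + 2*u)))
-292 + (d(5, -4) - 11)*3 = -292 + ((5 - 4)/(3*(5 + 2*(-4))) - 11)*3 = -292 + ((1/3)*1/(5 - 8) - 11)*3 = -292 + ((1/3)*1/(-3) - 11)*3 = -292 + ((1/3)*(-1/3)*1 - 11)*3 = -292 + (-1/9 - 11)*3 = -292 - 100/9*3 = -292 - 100/3 = -976/3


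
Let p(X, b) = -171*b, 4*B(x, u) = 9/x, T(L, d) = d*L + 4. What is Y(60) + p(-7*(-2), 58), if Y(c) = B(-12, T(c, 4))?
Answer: -158691/16 ≈ -9918.2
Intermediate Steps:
T(L, d) = 4 + L*d (T(L, d) = L*d + 4 = 4 + L*d)
B(x, u) = 9/(4*x) (B(x, u) = (9/x)/4 = 9/(4*x))
Y(c) = -3/16 (Y(c) = (9/4)/(-12) = (9/4)*(-1/12) = -3/16)
Y(60) + p(-7*(-2), 58) = -3/16 - 171*58 = -3/16 - 9918 = -158691/16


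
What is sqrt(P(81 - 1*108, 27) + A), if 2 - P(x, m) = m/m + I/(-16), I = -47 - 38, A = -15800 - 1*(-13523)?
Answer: 23*I*sqrt(69)/4 ≈ 47.763*I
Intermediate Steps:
A = -2277 (A = -15800 + 13523 = -2277)
I = -85
P(x, m) = -69/16 (P(x, m) = 2 - (m/m - 85/(-16)) = 2 - (1 - 85*(-1/16)) = 2 - (1 + 85/16) = 2 - 1*101/16 = 2 - 101/16 = -69/16)
sqrt(P(81 - 1*108, 27) + A) = sqrt(-69/16 - 2277) = sqrt(-36501/16) = 23*I*sqrt(69)/4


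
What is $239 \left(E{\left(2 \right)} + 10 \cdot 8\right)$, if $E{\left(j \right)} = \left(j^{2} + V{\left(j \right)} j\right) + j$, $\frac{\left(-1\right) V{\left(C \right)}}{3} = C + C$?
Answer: $14818$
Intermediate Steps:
$V{\left(C \right)} = - 6 C$ ($V{\left(C \right)} = - 3 \left(C + C\right) = - 3 \cdot 2 C = - 6 C$)
$E{\left(j \right)} = j - 5 j^{2}$ ($E{\left(j \right)} = \left(j^{2} + - 6 j j\right) + j = \left(j^{2} - 6 j^{2}\right) + j = - 5 j^{2} + j = j - 5 j^{2}$)
$239 \left(E{\left(2 \right)} + 10 \cdot 8\right) = 239 \left(2 \left(1 - 10\right) + 10 \cdot 8\right) = 239 \left(2 \left(1 - 10\right) + 80\right) = 239 \left(2 \left(-9\right) + 80\right) = 239 \left(-18 + 80\right) = 239 \cdot 62 = 14818$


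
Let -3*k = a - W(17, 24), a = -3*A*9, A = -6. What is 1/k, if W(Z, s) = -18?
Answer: -1/60 ≈ -0.016667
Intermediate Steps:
a = 162 (a = -3*(-6)*9 = 18*9 = 162)
k = -60 (k = -(162 - 1*(-18))/3 = -(162 + 18)/3 = -1/3*180 = -60)
1/k = 1/(-60) = -1/60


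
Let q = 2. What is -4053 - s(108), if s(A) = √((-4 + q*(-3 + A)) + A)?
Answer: -4053 - √314 ≈ -4070.7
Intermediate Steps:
s(A) = √(-10 + 3*A) (s(A) = √((-4 + 2*(-3 + A)) + A) = √((-4 + (-6 + 2*A)) + A) = √((-10 + 2*A) + A) = √(-10 + 3*A))
-4053 - s(108) = -4053 - √(-10 + 3*108) = -4053 - √(-10 + 324) = -4053 - √314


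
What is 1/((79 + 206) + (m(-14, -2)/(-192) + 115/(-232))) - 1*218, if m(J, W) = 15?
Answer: -115079254/527895 ≈ -218.00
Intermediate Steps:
1/((79 + 206) + (m(-14, -2)/(-192) + 115/(-232))) - 1*218 = 1/((79 + 206) + (15/(-192) + 115/(-232))) - 1*218 = 1/(285 + (15*(-1/192) + 115*(-1/232))) - 218 = 1/(285 + (-5/64 - 115/232)) - 218 = 1/(285 - 1065/1856) - 218 = 1/(527895/1856) - 218 = 1856/527895 - 218 = -115079254/527895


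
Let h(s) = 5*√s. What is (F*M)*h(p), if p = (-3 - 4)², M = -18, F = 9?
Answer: -5670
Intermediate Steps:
p = 49 (p = (-7)² = 49)
(F*M)*h(p) = (9*(-18))*(5*√49) = -810*7 = -162*35 = -5670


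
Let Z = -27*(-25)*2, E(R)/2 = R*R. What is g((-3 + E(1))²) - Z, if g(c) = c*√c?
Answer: -1349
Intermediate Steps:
E(R) = 2*R² (E(R) = 2*(R*R) = 2*R²)
Z = 1350 (Z = 675*2 = 1350)
g(c) = c^(3/2)
g((-3 + E(1))²) - Z = ((-3 + 2*1²)²)^(3/2) - 1*1350 = ((-3 + 2*1)²)^(3/2) - 1350 = ((-3 + 2)²)^(3/2) - 1350 = ((-1)²)^(3/2) - 1350 = 1^(3/2) - 1350 = 1 - 1350 = -1349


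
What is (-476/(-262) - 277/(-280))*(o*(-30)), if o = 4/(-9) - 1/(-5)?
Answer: 377399/18340 ≈ 20.578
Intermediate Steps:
o = -11/45 (o = 4*(-⅑) - 1*(-⅕) = -4/9 + ⅕ = -11/45 ≈ -0.24444)
(-476/(-262) - 277/(-280))*(o*(-30)) = (-476/(-262) - 277/(-280))*(-11/45*(-30)) = (-476*(-1/262) - 277*(-1/280))*(22/3) = (238/131 + 277/280)*(22/3) = (102927/36680)*(22/3) = 377399/18340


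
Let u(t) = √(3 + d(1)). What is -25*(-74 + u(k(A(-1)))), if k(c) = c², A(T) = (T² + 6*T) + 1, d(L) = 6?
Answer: 1775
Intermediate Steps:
A(T) = 1 + T² + 6*T
u(t) = 3 (u(t) = √(3 + 6) = √9 = 3)
-25*(-74 + u(k(A(-1)))) = -25*(-74 + 3) = -25*(-71) = 1775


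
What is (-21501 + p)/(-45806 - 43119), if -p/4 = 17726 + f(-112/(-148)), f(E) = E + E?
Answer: 3419209/3290225 ≈ 1.0392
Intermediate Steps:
f(E) = 2*E
p = -2623672/37 (p = -4*(17726 + 2*(-112/(-148))) = -4*(17726 + 2*(-112*(-1/148))) = -4*(17726 + 2*(28/37)) = -4*(17726 + 56/37) = -4*655918/37 = -2623672/37 ≈ -70910.)
(-21501 + p)/(-45806 - 43119) = (-21501 - 2623672/37)/(-45806 - 43119) = -3419209/37/(-88925) = -3419209/37*(-1/88925) = 3419209/3290225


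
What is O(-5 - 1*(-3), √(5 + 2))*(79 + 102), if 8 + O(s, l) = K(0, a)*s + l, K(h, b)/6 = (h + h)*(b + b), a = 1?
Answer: -1448 + 181*√7 ≈ -969.12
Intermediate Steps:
K(h, b) = 24*b*h (K(h, b) = 6*((h + h)*(b + b)) = 6*((2*h)*(2*b)) = 6*(4*b*h) = 24*b*h)
O(s, l) = -8 + l (O(s, l) = -8 + ((24*1*0)*s + l) = -8 + (0*s + l) = -8 + (0 + l) = -8 + l)
O(-5 - 1*(-3), √(5 + 2))*(79 + 102) = (-8 + √(5 + 2))*(79 + 102) = (-8 + √7)*181 = -1448 + 181*√7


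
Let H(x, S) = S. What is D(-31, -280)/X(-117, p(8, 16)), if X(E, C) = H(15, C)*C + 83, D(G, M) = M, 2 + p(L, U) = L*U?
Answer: -280/15959 ≈ -0.017545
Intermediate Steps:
p(L, U) = -2 + L*U
X(E, C) = 83 + C² (X(E, C) = C*C + 83 = C² + 83 = 83 + C²)
D(-31, -280)/X(-117, p(8, 16)) = -280/(83 + (-2 + 8*16)²) = -280/(83 + (-2 + 128)²) = -280/(83 + 126²) = -280/(83 + 15876) = -280/15959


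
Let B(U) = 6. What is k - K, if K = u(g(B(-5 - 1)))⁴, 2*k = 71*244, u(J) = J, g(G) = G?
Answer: 7366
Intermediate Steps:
k = 8662 (k = (71*244)/2 = (½)*17324 = 8662)
K = 1296 (K = 6⁴ = 1296)
k - K = 8662 - 1*1296 = 8662 - 1296 = 7366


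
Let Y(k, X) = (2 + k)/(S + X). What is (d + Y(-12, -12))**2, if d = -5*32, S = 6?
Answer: 225625/9 ≈ 25069.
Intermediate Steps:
Y(k, X) = (2 + k)/(6 + X)
d = -160
(d + Y(-12, -12))**2 = (-160 + (2 - 12)/(6 - 12))**2 = (-160 - 10/(-6))**2 = (-160 - 1/6*(-10))**2 = (-160 + 5/3)**2 = (-475/3)**2 = 225625/9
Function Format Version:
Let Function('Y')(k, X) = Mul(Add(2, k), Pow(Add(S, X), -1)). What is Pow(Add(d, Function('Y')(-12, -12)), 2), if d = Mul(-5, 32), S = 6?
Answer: Rational(225625, 9) ≈ 25069.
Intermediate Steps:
Function('Y')(k, X) = Mul(Pow(Add(6, X), -1), Add(2, k)) (Function('Y')(k, X) = Mul(Add(2, k), Pow(Add(6, X), -1)) = Mul(Pow(Add(6, X), -1), Add(2, k)))
d = -160
Pow(Add(d, Function('Y')(-12, -12)), 2) = Pow(Add(-160, Mul(Pow(Add(6, -12), -1), Add(2, -12))), 2) = Pow(Add(-160, Mul(Pow(-6, -1), -10)), 2) = Pow(Add(-160, Mul(Rational(-1, 6), -10)), 2) = Pow(Add(-160, Rational(5, 3)), 2) = Pow(Rational(-475, 3), 2) = Rational(225625, 9)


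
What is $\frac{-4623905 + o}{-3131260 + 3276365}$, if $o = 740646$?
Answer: $- \frac{3883259}{145105} \approx -26.762$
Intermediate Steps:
$\frac{-4623905 + o}{-3131260 + 3276365} = \frac{-4623905 + 740646}{-3131260 + 3276365} = - \frac{3883259}{145105}$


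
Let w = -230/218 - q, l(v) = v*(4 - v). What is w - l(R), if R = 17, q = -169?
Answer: 42395/109 ≈ 388.94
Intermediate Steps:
w = 18306/109 (w = -230/218 - 1*(-169) = -230*1/218 + 169 = -115/109 + 169 = 18306/109 ≈ 167.94)
w - l(R) = 18306/109 - 17*(4 - 1*17) = 18306/109 - 17*(4 - 17) = 18306/109 - 17*(-13) = 18306/109 - 1*(-221) = 18306/109 + 221 = 42395/109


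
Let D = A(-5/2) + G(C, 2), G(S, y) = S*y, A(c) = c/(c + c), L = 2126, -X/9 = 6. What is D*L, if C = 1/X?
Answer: 26575/27 ≈ 984.26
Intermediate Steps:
X = -54 (X = -9*6 = -54)
C = -1/54 (C = 1/(-54) = -1/54 ≈ -0.018519)
A(c) = ½ (A(c) = c/((2*c)) = c*(1/(2*c)) = ½)
D = 25/54 (D = ½ - 1/54*2 = ½ - 1/27 = 25/54 ≈ 0.46296)
D*L = (25/54)*2126 = 26575/27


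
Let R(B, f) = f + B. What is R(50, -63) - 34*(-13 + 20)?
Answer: -251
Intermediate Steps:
R(B, f) = B + f
R(50, -63) - 34*(-13 + 20) = (50 - 63) - 34*(-13 + 20) = -13 - 34*7 = -13 - 1*238 = -13 - 238 = -251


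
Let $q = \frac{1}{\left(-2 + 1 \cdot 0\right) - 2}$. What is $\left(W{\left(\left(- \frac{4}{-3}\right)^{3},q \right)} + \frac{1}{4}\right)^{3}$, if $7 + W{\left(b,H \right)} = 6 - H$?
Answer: $- \frac{1}{8} \approx -0.125$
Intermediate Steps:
$q = - \frac{1}{4}$ ($q = \frac{1}{\left(-2 + 0\right) - 2} = \frac{1}{-2 - 2} = \frac{1}{-4} = - \frac{1}{4} \approx -0.25$)
$W{\left(b,H \right)} = -1 - H$ ($W{\left(b,H \right)} = -7 - \left(-6 + H\right) = -1 - H$)
$\left(W{\left(\left(- \frac{4}{-3}\right)^{3},q \right)} + \frac{1}{4}\right)^{3} = \left(\left(-1 - - \frac{1}{4}\right) + \frac{1}{4}\right)^{3} = \left(\left(-1 + \frac{1}{4}\right) + \frac{1}{4}\right)^{3} = \left(- \frac{3}{4} + \frac{1}{4}\right)^{3} = \left(- \frac{1}{2}\right)^{3} = - \frac{1}{8}$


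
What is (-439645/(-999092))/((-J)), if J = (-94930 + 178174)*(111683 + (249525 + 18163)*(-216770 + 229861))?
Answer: -439645/291456663319796524368 ≈ -1.5084e-15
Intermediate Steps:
J = 291721546484004 (J = 83244*(111683 + 267688*13091) = 83244*(111683 + 3504303608) = 83244*3504415291 = 291721546484004)
(-439645/(-999092))/((-J)) = (-439645/(-999092))/((-1*291721546484004)) = -439645*(-1/999092)/(-291721546484004) = (439645/999092)*(-1/291721546484004) = -439645/291456663319796524368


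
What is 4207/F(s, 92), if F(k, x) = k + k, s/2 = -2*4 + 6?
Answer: -4207/8 ≈ -525.88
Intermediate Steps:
s = -4 (s = 2*(-2*4 + 6) = 2*(-8 + 6) = 2*(-2) = -4)
F(k, x) = 2*k
4207/F(s, 92) = 4207/((2*(-4))) = 4207/(-8) = 4207*(-⅛) = -4207/8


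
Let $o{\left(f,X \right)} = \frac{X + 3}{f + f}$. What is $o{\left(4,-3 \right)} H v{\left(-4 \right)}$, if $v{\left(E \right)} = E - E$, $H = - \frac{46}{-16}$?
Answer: $0$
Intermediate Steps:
$o{\left(f,X \right)} = \frac{3 + X}{2 f}$
$H = \frac{23}{8}$ ($H = \left(-46\right) \left(- \frac{1}{16}\right) = \frac{23}{8} \approx 2.875$)
$v{\left(E \right)} = 0$
$o{\left(4,-3 \right)} H v{\left(-4 \right)} = \frac{3 - 3}{2 \cdot 4} \cdot \frac{23}{8} \cdot 0 = \frac{1}{2} \cdot \frac{1}{4} \cdot 0 \cdot \frac{23}{8} \cdot 0 = 0 \cdot \frac{23}{8} \cdot 0 = 0 \cdot 0 = 0$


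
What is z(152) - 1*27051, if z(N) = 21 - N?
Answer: -27182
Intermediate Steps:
z(152) - 1*27051 = (21 - 1*152) - 1*27051 = (21 - 152) - 27051 = -131 - 27051 = -27182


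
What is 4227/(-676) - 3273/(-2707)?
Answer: -9229941/1829932 ≈ -5.0439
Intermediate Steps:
4227/(-676) - 3273/(-2707) = 4227*(-1/676) - 3273*(-1/2707) = -4227/676 + 3273/2707 = -9229941/1829932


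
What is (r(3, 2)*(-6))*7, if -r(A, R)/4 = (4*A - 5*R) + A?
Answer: 840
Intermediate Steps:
r(A, R) = -20*A + 20*R (r(A, R) = -4*((4*A - 5*R) + A) = -4*((-5*R + 4*A) + A) = -4*(-5*R + 5*A) = -20*A + 20*R)
(r(3, 2)*(-6))*7 = ((-20*3 + 20*2)*(-6))*7 = ((-60 + 40)*(-6))*7 = -20*(-6)*7 = 120*7 = 840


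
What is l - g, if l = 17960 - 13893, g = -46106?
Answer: 50173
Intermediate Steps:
l = 4067
l - g = 4067 - 1*(-46106) = 4067 + 46106 = 50173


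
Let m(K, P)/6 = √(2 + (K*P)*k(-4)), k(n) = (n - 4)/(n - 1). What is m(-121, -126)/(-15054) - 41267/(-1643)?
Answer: 41267/1643 - √609890/12545 ≈ 25.055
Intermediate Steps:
k(n) = (-4 + n)/(-1 + n)
m(K, P) = 6*√(2 + 8*K*P/5) (m(K, P) = 6*√(2 + (K*P)*((-4 - 4)/(-1 - 4))) = 6*√(2 + (K*P)*(-8/(-5))) = 6*√(2 + (K*P)*(-⅕*(-8))) = 6*√(2 + (K*P)*(8/5)) = 6*√(2 + 8*K*P/5))
m(-121, -126)/(-15054) - 41267/(-1643) = (6*√(50 + 40*(-121)*(-126))/5)/(-15054) - 41267/(-1643) = (6*√(50 + 609840)/5)*(-1/15054) - 41267*(-1/1643) = (6*√609890/5)*(-1/15054) + 41267/1643 = -√609890/12545 + 41267/1643 = 41267/1643 - √609890/12545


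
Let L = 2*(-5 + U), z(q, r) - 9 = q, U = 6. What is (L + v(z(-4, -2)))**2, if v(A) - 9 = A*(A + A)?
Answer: 3721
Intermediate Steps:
z(q, r) = 9 + q
v(A) = 9 + 2*A**2 (v(A) = 9 + A*(A + A) = 9 + A*(2*A) = 9 + 2*A**2)
L = 2 (L = 2*(-5 + 6) = 2*1 = 2)
(L + v(z(-4, -2)))**2 = (2 + (9 + 2*(9 - 4)**2))**2 = (2 + (9 + 2*5**2))**2 = (2 + (9 + 2*25))**2 = (2 + (9 + 50))**2 = (2 + 59)**2 = 61**2 = 3721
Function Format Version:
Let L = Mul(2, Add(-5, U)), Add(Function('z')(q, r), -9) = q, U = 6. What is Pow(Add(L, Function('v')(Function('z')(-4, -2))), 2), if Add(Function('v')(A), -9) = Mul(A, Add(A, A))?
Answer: 3721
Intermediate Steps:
Function('z')(q, r) = Add(9, q)
Function('v')(A) = Add(9, Mul(2, Pow(A, 2))) (Function('v')(A) = Add(9, Mul(A, Add(A, A))) = Add(9, Mul(A, Mul(2, A))) = Add(9, Mul(2, Pow(A, 2))))
L = 2 (L = Mul(2, Add(-5, 6)) = Mul(2, 1) = 2)
Pow(Add(L, Function('v')(Function('z')(-4, -2))), 2) = Pow(Add(2, Add(9, Mul(2, Pow(Add(9, -4), 2)))), 2) = Pow(Add(2, Add(9, Mul(2, Pow(5, 2)))), 2) = Pow(Add(2, Add(9, Mul(2, 25))), 2) = Pow(Add(2, Add(9, 50)), 2) = Pow(Add(2, 59), 2) = Pow(61, 2) = 3721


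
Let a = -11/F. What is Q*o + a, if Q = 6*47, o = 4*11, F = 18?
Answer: 223333/18 ≈ 12407.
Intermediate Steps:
o = 44
a = -11/18 ≈ -0.61111
Q = 282
Q*o + a = 282*44 - 11/18 = 12408 - 11/18 = 223333/18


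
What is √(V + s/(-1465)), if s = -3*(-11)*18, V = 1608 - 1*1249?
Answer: √769624565/1465 ≈ 18.937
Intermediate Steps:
V = 359 (V = 1608 - 1249 = 359)
s = 594 (s = 33*18 = 594)
√(V + s/(-1465)) = √(359 + 594/(-1465)) = √(359 + 594*(-1/1465)) = √(359 - 594/1465) = √(525341/1465) = √769624565/1465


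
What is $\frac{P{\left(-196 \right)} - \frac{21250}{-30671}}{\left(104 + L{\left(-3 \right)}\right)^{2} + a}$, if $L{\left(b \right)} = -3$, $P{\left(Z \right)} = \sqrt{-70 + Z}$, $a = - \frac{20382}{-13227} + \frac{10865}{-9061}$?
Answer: $\frac{10352883125}{152436024425769} + \frac{974389 i \sqrt{266}}{9940075278} \approx 6.7916 \cdot 10^{-5} + 0.0015988 i$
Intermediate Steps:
$a = \frac{333089}{974389}$ ($a = \left(-20382\right) \left(- \frac{1}{13227}\right) + 10865 \left(- \frac{1}{9061}\right) = \frac{6794}{4409} - \frac{265}{221} = \frac{333089}{974389} \approx 0.34184$)
$\frac{P{\left(-196 \right)} - \frac{21250}{-30671}}{\left(104 + L{\left(-3 \right)}\right)^{2} + a} = \frac{\sqrt{-70 - 196} - \frac{21250}{-30671}}{\left(104 - 3\right)^{2} + \frac{333089}{974389}} = \frac{\sqrt{-266} - - \frac{21250}{30671}}{101^{2} + \frac{333089}{974389}} = \frac{i \sqrt{266} + \frac{21250}{30671}}{10201 + \frac{333089}{974389}} = \frac{\frac{21250}{30671} + i \sqrt{266}}{\frac{9940075278}{974389}} = \left(\frac{21250}{30671} + i \sqrt{266}\right) \frac{974389}{9940075278} = \frac{10352883125}{152436024425769} + \frac{974389 i \sqrt{266}}{9940075278}$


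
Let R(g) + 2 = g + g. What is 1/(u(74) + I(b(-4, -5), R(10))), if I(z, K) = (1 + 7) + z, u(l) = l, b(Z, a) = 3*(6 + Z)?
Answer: 1/88 ≈ 0.011364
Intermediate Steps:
b(Z, a) = 18 + 3*Z
R(g) = -2 + 2*g (R(g) = -2 + (g + g) = -2 + 2*g)
I(z, K) = 8 + z
1/(u(74) + I(b(-4, -5), R(10))) = 1/(74 + (8 + (18 + 3*(-4)))) = 1/(74 + (8 + (18 - 12))) = 1/(74 + (8 + 6)) = 1/(74 + 14) = 1/88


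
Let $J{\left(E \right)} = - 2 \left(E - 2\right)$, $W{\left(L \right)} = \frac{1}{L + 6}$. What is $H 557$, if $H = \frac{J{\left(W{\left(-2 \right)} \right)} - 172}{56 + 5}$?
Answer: $- \frac{187709}{122} \approx -1538.6$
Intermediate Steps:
$W{\left(L \right)} = \frac{1}{6 + L}$
$J{\left(E \right)} = 4 - 2 E$ ($J{\left(E \right)} = - 2 \left(-2 + E\right) = 4 - 2 E$)
$H = - \frac{337}{122}$ ($H = \frac{\left(4 - \frac{2}{6 - 2}\right) - 172}{56 + 5} = \frac{\left(4 - \frac{2}{4}\right) - 172}{61} = \left(\left(4 - \frac{1}{2}\right) - 172\right) \frac{1}{61} = \left(\frac{7}{2} - 172\right) \frac{1}{61} = \left(- \frac{337}{2}\right) \frac{1}{61} = - \frac{337}{122} \approx -2.7623$)
$H 557 = \left(- \frac{337}{122}\right) 557 = - \frac{187709}{122}$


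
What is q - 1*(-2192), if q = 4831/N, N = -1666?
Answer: 3647041/1666 ≈ 2189.1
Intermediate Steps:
q = -4831/1666 (q = 4831/(-1666) = 4831*(-1/1666) = -4831/1666 ≈ -2.8998)
q - 1*(-2192) = -4831/1666 - 1*(-2192) = -4831/1666 + 2192 = 3647041/1666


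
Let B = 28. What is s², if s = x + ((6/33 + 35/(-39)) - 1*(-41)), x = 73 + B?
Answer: 3673693321/184041 ≈ 19961.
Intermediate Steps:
x = 101 (x = 73 + 28 = 101)
s = 60611/429 (s = 101 + ((6/33 + 35/(-39)) - 1*(-41)) = 101 + ((6*(1/33) + 35*(-1/39)) + 41) = 101 + ((2/11 - 35/39) + 41) = 101 + (-307/429 + 41) = 101 + 17282/429 = 60611/429 ≈ 141.28)
s² = (60611/429)² = 3673693321/184041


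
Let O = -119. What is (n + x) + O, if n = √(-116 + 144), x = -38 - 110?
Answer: -267 + 2*√7 ≈ -261.71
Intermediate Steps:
x = -148
n = 2*√7 (n = √28 = 2*√7 ≈ 5.2915)
(n + x) + O = (2*√7 - 148) - 119 = (-148 + 2*√7) - 119 = -267 + 2*√7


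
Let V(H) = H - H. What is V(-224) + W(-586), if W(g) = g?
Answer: -586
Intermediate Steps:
V(H) = 0
V(-224) + W(-586) = 0 - 586 = -586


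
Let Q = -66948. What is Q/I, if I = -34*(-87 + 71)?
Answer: -16737/136 ≈ -123.07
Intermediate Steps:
I = 544 (I = -34*(-16) = 544)
Q/I = -66948/544 = -66948*1/544 = -16737/136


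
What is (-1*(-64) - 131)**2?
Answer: 4489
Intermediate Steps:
(-1*(-64) - 131)**2 = (64 - 131)**2 = (-67)**2 = 4489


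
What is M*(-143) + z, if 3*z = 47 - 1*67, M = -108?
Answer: 46312/3 ≈ 15437.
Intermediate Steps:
z = -20/3 (z = (47 - 1*67)/3 = (47 - 67)/3 = (1/3)*(-20) = -20/3 ≈ -6.6667)
M*(-143) + z = -108*(-143) - 20/3 = 15444 - 20/3 = 46312/3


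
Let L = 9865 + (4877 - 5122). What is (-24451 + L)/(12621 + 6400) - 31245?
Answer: -594325976/19021 ≈ -31246.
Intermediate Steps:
L = 9620 (L = 9865 - 245 = 9620)
(-24451 + L)/(12621 + 6400) - 31245 = (-24451 + 9620)/(12621 + 6400) - 31245 = -14831/19021 - 31245 = -594325976/19021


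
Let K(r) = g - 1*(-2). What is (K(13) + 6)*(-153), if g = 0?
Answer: -1224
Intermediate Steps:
K(r) = 2 (K(r) = 0 - 1*(-2) = 0 + 2 = 2)
(K(13) + 6)*(-153) = (2 + 6)*(-153) = 8*(-153) = -1224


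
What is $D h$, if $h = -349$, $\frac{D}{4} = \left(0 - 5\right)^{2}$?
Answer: $-34900$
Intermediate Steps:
$D = 100$ ($D = 4 \left(0 - 5\right)^{2} = 4 \left(-5\right)^{2} = 4 \cdot 25 = 100$)
$D h = 100 \left(-349\right) = -34900$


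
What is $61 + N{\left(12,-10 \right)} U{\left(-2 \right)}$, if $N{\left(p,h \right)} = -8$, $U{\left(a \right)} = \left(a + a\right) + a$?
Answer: $109$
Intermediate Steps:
$U{\left(a \right)} = 3 a$ ($U{\left(a \right)} = 2 a + a = 3 a$)
$61 + N{\left(12,-10 \right)} U{\left(-2 \right)} = 61 - 8 \cdot 3 \left(-2\right) = 61 - -48 = 61 + 48 = 109$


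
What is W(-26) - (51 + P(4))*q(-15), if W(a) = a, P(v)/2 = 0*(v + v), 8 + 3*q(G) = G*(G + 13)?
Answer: -400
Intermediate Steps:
q(G) = -8/3 + G*(13 + G)/3 (q(G) = -8/3 + (G*(G + 13))/3 = -8/3 + (G*(13 + G))/3 = -8/3 + G*(13 + G)/3)
P(v) = 0 (P(v) = 2*(0*(v + v)) = 2*(0*(2*v)) = 2*0 = 0)
W(-26) - (51 + P(4))*q(-15) = -26 - (51 + 0)*(-8/3 + (⅓)*(-15)² + (13/3)*(-15)) = -26 - 51*(-8/3 + (⅓)*225 - 65) = -26 - 51*(-8/3 + 75 - 65) = -26 - 51*22/3 = -26 - 1*374 = -26 - 374 = -400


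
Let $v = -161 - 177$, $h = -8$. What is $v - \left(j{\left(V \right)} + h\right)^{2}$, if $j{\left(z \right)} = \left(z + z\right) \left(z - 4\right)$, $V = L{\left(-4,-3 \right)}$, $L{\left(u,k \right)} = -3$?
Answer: $-1494$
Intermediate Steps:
$V = -3$
$j{\left(z \right)} = 2 z \left(-4 + z\right)$
$v = -338$ ($v = -161 - 177 = -338$)
$v - \left(j{\left(V \right)} + h\right)^{2} = -338 - \left(2 \left(-3\right) \left(-4 - 3\right) - 8\right)^{2} = -338 - \left(2 \left(-3\right) \left(-7\right) - 8\right)^{2} = -338 - \left(42 - 8\right)^{2} = -338 - 34^{2} = -338 - 1156 = -1494$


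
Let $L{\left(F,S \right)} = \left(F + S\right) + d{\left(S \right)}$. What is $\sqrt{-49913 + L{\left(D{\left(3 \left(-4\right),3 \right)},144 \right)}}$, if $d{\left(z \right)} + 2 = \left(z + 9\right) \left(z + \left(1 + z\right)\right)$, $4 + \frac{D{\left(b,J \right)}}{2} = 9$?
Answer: $6 i \sqrt{154} \approx 74.458 i$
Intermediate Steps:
$D{\left(b,J \right)} = 10$ ($D{\left(b,J \right)} = -8 + 2 \cdot 9 = -8 + 18 = 10$)
$d{\left(z \right)} = -2 + \left(1 + 2 z\right) \left(9 + z\right)$ ($d{\left(z \right)} = -2 + \left(z + 9\right) \left(z + \left(1 + z\right)\right) = -2 + \left(9 + z\right) \left(1 + 2 z\right) = -2 + \left(1 + 2 z\right) \left(9 + z\right)$)
$L{\left(F,S \right)} = 7 + F + 2 S^{2} + 20 S$ ($L{\left(F,S \right)} = \left(F + S\right) + \left(7 + 2 S^{2} + 19 S\right) = 7 + F + 2 S^{2} + 20 S$)
$\sqrt{-49913 + L{\left(D{\left(3 \left(-4\right),3 \right)},144 \right)}} = \sqrt{-49913 + \left(7 + 10 + 2 \cdot 144^{2} + 20 \cdot 144\right)} = \sqrt{-49913 + \left(7 + 10 + 2 \cdot 20736 + 2880\right)} = \sqrt{-49913 + \left(7 + 10 + 41472 + 2880\right)} = \sqrt{-49913 + 44369} = \sqrt{-5544} = 6 i \sqrt{154}$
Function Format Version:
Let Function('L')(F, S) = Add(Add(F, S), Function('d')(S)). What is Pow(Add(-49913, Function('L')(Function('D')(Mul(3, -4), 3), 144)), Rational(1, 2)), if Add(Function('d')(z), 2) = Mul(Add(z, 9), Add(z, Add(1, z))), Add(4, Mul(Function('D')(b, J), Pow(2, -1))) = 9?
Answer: Mul(6, I, Pow(154, Rational(1, 2))) ≈ Mul(74.458, I)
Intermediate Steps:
Function('D')(b, J) = 10 (Function('D')(b, J) = Add(-8, Mul(2, 9)) = Add(-8, 18) = 10)
Function('d')(z) = Add(-2, Mul(Add(1, Mul(2, z)), Add(9, z))) (Function('d')(z) = Add(-2, Mul(Add(z, 9), Add(z, Add(1, z)))) = Add(-2, Mul(Add(9, z), Add(1, Mul(2, z)))) = Add(-2, Mul(Add(1, Mul(2, z)), Add(9, z))))
Function('L')(F, S) = Add(7, F, Mul(2, Pow(S, 2)), Mul(20, S)) (Function('L')(F, S) = Add(Add(F, S), Add(7, Mul(2, Pow(S, 2)), Mul(19, S))) = Add(7, F, Mul(2, Pow(S, 2)), Mul(20, S)))
Pow(Add(-49913, Function('L')(Function('D')(Mul(3, -4), 3), 144)), Rational(1, 2)) = Pow(Add(-49913, Add(7, 10, Mul(2, Pow(144, 2)), Mul(20, 144))), Rational(1, 2)) = Pow(Add(-49913, Add(7, 10, Mul(2, 20736), 2880)), Rational(1, 2)) = Pow(Add(-49913, Add(7, 10, 41472, 2880)), Rational(1, 2)) = Pow(Add(-49913, 44369), Rational(1, 2)) = Pow(-5544, Rational(1, 2)) = Mul(6, I, Pow(154, Rational(1, 2)))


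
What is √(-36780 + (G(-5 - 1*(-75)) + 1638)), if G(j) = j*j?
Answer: I*√30242 ≈ 173.9*I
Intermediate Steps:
G(j) = j²
√(-36780 + (G(-5 - 1*(-75)) + 1638)) = √(-36780 + ((-5 - 1*(-75))² + 1638)) = √(-36780 + ((-5 + 75)² + 1638)) = √(-36780 + (70² + 1638)) = √(-36780 + (4900 + 1638)) = √(-36780 + 6538) = √(-30242) = I*√30242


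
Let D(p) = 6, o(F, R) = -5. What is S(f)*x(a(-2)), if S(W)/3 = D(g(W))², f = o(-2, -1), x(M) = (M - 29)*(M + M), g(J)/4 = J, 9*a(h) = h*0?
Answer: 0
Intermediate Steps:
a(h) = 0 (a(h) = (h*0)/9 = (⅑)*0 = 0)
g(J) = 4*J
x(M) = 2*M*(-29 + M) (x(M) = (-29 + M)*(2*M) = 2*M*(-29 + M))
f = -5
S(W) = 108 (S(W) = 3*6² = 3*36 = 108)
S(f)*x(a(-2)) = 108*(2*0*(-29 + 0)) = 108*(2*0*(-29)) = 108*0 = 0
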